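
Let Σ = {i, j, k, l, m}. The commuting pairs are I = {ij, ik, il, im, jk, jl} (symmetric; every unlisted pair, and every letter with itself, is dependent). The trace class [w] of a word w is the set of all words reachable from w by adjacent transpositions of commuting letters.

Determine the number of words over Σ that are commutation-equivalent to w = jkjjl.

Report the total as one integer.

piece 0:j — minimal
piece 1:k — minimal
piece 2:j rests on {0:j}
piece 3:j rests on {2:j}
piece 4:l rests on {1:k}
minimal pieces: {0:j, 1:k}
ways to finish when only these pieces remain (= sum over removing one remaining piece with nothing left below it):
  1 left: {3}→1  {4}→1
  2 left: {1,4}→1  {2,3}→1  {3,4}→2
  3 left: {0,2,3}→1  {1,3,4}→3  {2,3,4}→3
  placing 0:j first → 6 extensions
  placing 1:k first → 4 extensions
total linear extensions = 10

10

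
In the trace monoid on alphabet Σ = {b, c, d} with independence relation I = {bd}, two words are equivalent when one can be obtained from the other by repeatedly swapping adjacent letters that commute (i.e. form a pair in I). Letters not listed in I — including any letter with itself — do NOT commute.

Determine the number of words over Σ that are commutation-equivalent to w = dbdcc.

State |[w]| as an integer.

3

#0=d has no predecessor
#1=b has no predecessor
#2=d depends on [0:d]
#3=c depends on [1:b, 2:d]
#4=c depends on [3:c]
sources: [0:d, 1:b]
N(rest) = Σ N(rest − s) over sources s of rest; N(one piece) = 1:
  size 1 → [4]=1
  size 2 → [3,4]=1
  size 3 → [1,3,4]=1  [2,3,4]=1
  first=0(d) contributes 2
  first=1(b) contributes 1
|[w]| = 3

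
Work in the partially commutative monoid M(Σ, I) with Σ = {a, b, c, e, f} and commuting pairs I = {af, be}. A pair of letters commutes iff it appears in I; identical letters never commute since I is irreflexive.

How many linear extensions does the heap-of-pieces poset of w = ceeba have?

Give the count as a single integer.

3

0(c) covers ∅
1(e) covers 0:c
2(e) covers 1:e
3(b) covers 0:c
4(a) covers 2:e, 3:b
floor of heap: 0:c
completions by unplaced set U, small U first (add the entries for U minus each lowest piece of U):
  |U|=1: {4}:1
  |U|=2: {2,4}:1  {3,4}:1
  |U|=3: {1,2,4}:1  {2,3,4}:2
  start at 0(c): 3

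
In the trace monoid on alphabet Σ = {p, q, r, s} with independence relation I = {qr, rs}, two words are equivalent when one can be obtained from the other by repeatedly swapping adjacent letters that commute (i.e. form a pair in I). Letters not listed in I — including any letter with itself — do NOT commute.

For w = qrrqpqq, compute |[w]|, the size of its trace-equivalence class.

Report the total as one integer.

#0=q has no predecessor
#1=r has no predecessor
#2=r depends on [1:r]
#3=q depends on [0:q]
#4=p depends on [2:r, 3:q]
#5=q depends on [4:p]
#6=q depends on [5:q]
sources: [0:q, 1:r]
N(rest) = Σ N(rest − s) over sources s of rest; N(one piece) = 1:
  size 1 → [6]=1
  size 2 → [5,6]=1
  size 3 → [4,5,6]=1
  size 4 → [2,4,5,6]=1  [3,4,5,6]=1
  size 5 → [0,3,4,5,6]=1  [1,2,4,5,6]=1  [2,3,4,5,6]=2
  first=0(q) contributes 3
  first=1(r) contributes 3
|[w]| = 6

6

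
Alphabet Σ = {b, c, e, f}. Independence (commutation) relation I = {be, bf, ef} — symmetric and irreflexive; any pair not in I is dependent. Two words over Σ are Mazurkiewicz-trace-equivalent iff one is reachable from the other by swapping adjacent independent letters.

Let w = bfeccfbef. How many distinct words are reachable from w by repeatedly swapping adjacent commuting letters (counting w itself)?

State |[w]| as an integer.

drop 0:b onto floor
drop 1:f onto floor
drop 2:e onto floor
drop 3:c onto {0:b, 1:f, 2:e}
drop 4:c onto {3:c}
drop 5:f onto {4:c}
drop 6:b onto {4:c}
drop 7:e onto {4:c}
drop 8:f onto {5:f}
ground layer = {0:b, 1:f, 2:e}
drop-orders for the pieces not yet dropped (sum over which currently-grounded one goes next):
  1 to go: {6} 1  {7} 1  {8} 1
  2 to go: {5,8} 1  {6,7} 2  {6,8} 2  {7,8} 2
  3 to go: {5,6,8} 3  {5,7,8} 3  {6,7,8} 6
  4 to go: {5,6,7,8} 12
  5 to go: {4,5,6,7,8} 12
  6 to go: {3,4,5,6,7,8} 12
  7 to go: {0,3,4,5,6,7,8} 12  {1,3,4,5,6,7,8} 12  {2,3,4,5,6,7,8} 12
  if 0:b drops first: 24 orders
  if 1:f drops first: 24 orders
  if 2:e drops first: 24 orders
heap linearizations: 72

72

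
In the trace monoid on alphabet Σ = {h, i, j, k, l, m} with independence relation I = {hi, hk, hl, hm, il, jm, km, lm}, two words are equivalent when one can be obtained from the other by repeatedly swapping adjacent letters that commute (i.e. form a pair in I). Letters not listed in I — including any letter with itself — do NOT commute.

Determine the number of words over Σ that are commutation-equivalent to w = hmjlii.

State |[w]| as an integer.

drop 0:h onto floor
drop 1:m onto floor
drop 2:j onto {0:h}
drop 3:l onto {2:j}
drop 4:i onto {1:m, 2:j}
drop 5:i onto {4:i}
ground layer = {0:h, 1:m}
drop-orders for the pieces not yet dropped (sum over which currently-grounded one goes next):
  1 to go: {3} 1  {5} 1
  2 to go: {3,5} 2  {4,5} 1
  3 to go: {1,4,5} 1  {3,4,5} 3
  4 to go: {1,3,4,5} 4  {2,3,4,5} 3
  if 0:h drops first: 7 orders
  if 1:m drops first: 3 orders
heap linearizations: 10

10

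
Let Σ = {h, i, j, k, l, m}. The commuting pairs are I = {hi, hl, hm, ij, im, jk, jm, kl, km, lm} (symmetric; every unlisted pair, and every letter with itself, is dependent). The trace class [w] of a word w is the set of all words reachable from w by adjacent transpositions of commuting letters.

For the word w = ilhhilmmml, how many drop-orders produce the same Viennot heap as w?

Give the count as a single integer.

2520

drop 0:i onto floor
drop 1:l onto {0:i}
drop 2:h onto floor
drop 3:h onto {2:h}
drop 4:i onto {1:l}
drop 5:l onto {4:i}
drop 6:m onto floor
drop 7:m onto {6:m}
drop 8:m onto {7:m}
drop 9:l onto {5:l}
ground layer = {0:i, 2:h, 6:m}
drop-orders for the pieces not yet dropped (sum over which currently-grounded one goes next):
  1 to go: {3} 1  {8} 1  {9} 1
  2 to go: {2,3} 1  {3,8} 2  {3,9} 2  {5,9} 1  {7,8} 1  {8,9} 2
  3 to go: {2,3,8} 3  {2,3,9} 3  {3,5,9} 3  {3,7,8} 3  {3,8,9} 6  {4,5,9} 1  {5,8,9} 3  {6,7,8} 1  {7,8,9} 3
  4 to go: {1,4,5,9} 1  {2,3,5,9} 6  {2,3,7,8} 6  {2,3,8,9} 12  {3,4,5,9} 4  {3,5,8,9} 12  {3,6,7,8} 4  {3,7,8,9} 12  {4,5,8,9} 4  {5,7,8,9} 6  {6,7,8,9} 4
  5 to go: {0,1,4,5,9} 1  {1,3,4,5,9} 5  {1,4,5,8,9} 5  {2,3,4,5,9} 10  {2,3,5,8,9} 30  {2,3,6,7,8} 10  {2,3,7,8,9} 30  {3,4,5,8,9} 20  {3,5,7,8,9} 30  {3,6,7,8,9} 20  {4,5,7,8,9} 10  {5,6,7,8,9} 10
  6 to go: {0,1,3,4,5,9} 6  {0,1,4,5,8,9} 6  {1,2,3,4,5,9} 15  {1,3,4,5,8,9} 30  {1,4,5,7,8,9} 15  {2,3,4,5,8,9} 60  {2,3,5,7,8,9} 90  {2,3,6,7,8,9} 60  {3,4,5,7,8,9} 60  {3,5,6,7,8,9} 60  {4,5,6,7,8,9} 20
  7 to go: {0,1,2,3,4,5,9} 21  {0,1,3,4,5,8,9} 42  {0,1,4,5,7,8,9} 21  {1,2,3,4,5,8,9} 105  {1,3,4,5,7,8,9} 105  {1,4,5,6,7,8,9} 35  {2,3,4,5,7,8,9} 210  {2,3,5,6,7,8,9} 210  {3,4,5,6,7,8,9} 140
  8 to go: {0,1,2,3,4,5,8,9} 168  {0,1,3,4,5,7,8,9} 168  {0,1,4,5,6,7,8,9} 56  {1,2,3,4,5,7,8,9} 420  {1,3,4,5,6,7,8,9} 280  {2,3,4,5,6,7,8,9} 560
  if 0:i drops first: 1260 orders
  if 2:h drops first: 504 orders
  if 6:m drops first: 756 orders
heap linearizations: 2520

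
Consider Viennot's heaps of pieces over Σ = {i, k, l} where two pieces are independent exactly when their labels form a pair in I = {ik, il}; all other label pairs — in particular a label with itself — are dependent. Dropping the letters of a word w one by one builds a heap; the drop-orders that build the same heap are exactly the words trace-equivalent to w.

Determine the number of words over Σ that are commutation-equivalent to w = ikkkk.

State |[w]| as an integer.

#0=i has no predecessor
#1=k has no predecessor
#2=k depends on [1:k]
#3=k depends on [2:k]
#4=k depends on [3:k]
sources: [0:i, 1:k]
N(rest) = Σ N(rest − s) over sources s of rest; N(one piece) = 1:
  size 1 → [0]=1  [4]=1
  size 2 → [0,4]=2  [3,4]=1
  size 3 → [0,3,4]=3  [2,3,4]=1
  first=0(i) contributes 1
  first=1(k) contributes 4
|[w]| = 5

5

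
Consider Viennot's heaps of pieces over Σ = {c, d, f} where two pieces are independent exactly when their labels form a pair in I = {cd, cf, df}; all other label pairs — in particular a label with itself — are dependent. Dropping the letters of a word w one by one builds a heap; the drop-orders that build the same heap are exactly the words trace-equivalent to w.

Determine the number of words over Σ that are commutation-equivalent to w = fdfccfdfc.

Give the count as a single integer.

1260

drop 0:f onto floor
drop 1:d onto floor
drop 2:f onto {0:f}
drop 3:c onto floor
drop 4:c onto {3:c}
drop 5:f onto {2:f}
drop 6:d onto {1:d}
drop 7:f onto {5:f}
drop 8:c onto {4:c}
ground layer = {0:f, 1:d, 3:c}
drop-orders for the pieces not yet dropped (sum over which currently-grounded one goes next):
  1 to go: {6} 1  {7} 1  {8} 1
  2 to go: {1,6} 1  {4,8} 1  {5,7} 1  {6,7} 2  {6,8} 2  {7,8} 2
  3 to go: {1,6,7} 3  {1,6,8} 3  {2,5,7} 1  {3,4,8} 1  {4,6,8} 3  {4,7,8} 3  {5,6,7} 3  {5,7,8} 3  {6,7,8} 6
  4 to go: {0,2,5,7} 1  {1,4,6,8} 6  {1,5,6,7} 6  {1,6,7,8} 12  {2,5,6,7} 4  {2,5,7,8} 4  {3,4,6,8} 4  {3,4,7,8} 4  {4,5,7,8} 6  {4,6,7,8} 12  {5,6,7,8} 12
  5 to go: {0,2,5,6,7} 5  {0,2,5,7,8} 5  {1,2,5,6,7} 10  {1,3,4,6,8} 10  {1,4,6,7,8} 30  {1,5,6,7,8} 30  {2,4,5,7,8} 10  {2,5,6,7,8} 20  {3,4,5,7,8} 10  {3,4,6,7,8} 20  {4,5,6,7,8} 30
  6 to go: {0,1,2,5,6,7} 15  {0,2,4,5,7,8} 15  {0,2,5,6,7,8} 30  {1,2,5,6,7,8} 60  {1,3,4,6,7,8} 60  {1,4,5,6,7,8} 90  {2,3,4,5,7,8} 20  {2,4,5,6,7,8} 60  {3,4,5,6,7,8} 60
  7 to go: {0,1,2,5,6,7,8} 105  {0,2,3,4,5,7,8} 35  {0,2,4,5,6,7,8} 105  {1,2,4,5,6,7,8} 210  {1,3,4,5,6,7,8} 210  {2,3,4,5,6,7,8} 140
  if 0:f drops first: 560 orders
  if 1:d drops first: 280 orders
  if 3:c drops first: 420 orders
heap linearizations: 1260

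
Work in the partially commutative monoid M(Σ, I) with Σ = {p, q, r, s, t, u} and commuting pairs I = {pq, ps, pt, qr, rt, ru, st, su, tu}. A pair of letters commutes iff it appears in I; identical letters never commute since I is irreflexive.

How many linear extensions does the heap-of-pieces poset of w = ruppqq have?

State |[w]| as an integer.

16

drop 0:r onto floor
drop 1:u onto floor
drop 2:p onto {0:r, 1:u}
drop 3:p onto {2:p}
drop 4:q onto {1:u}
drop 5:q onto {4:q}
ground layer = {0:r, 1:u}
drop-orders for the pieces not yet dropped (sum over which currently-grounded one goes next):
  1 to go: {3} 1  {5} 1
  2 to go: {2,3} 1  {3,5} 2  {4,5} 1
  3 to go: {0,2,3} 1  {2,3,5} 3  {3,4,5} 3
  4 to go: {0,2,3,5} 4  {2,3,4,5} 6
  if 0:r drops first: 6 orders
  if 1:u drops first: 10 orders
heap linearizations: 16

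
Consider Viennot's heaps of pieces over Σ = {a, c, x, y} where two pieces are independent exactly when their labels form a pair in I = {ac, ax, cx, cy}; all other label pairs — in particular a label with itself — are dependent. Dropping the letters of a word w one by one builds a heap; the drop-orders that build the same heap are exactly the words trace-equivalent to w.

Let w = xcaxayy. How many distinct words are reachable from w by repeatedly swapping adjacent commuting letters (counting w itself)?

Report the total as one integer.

#0=x has no predecessor
#1=c has no predecessor
#2=a has no predecessor
#3=x depends on [0:x]
#4=a depends on [2:a]
#5=y depends on [3:x, 4:a]
#6=y depends on [5:y]
sources: [0:x, 1:c, 2:a]
N(rest) = Σ N(rest − s) over sources s of rest; N(one piece) = 1:
  size 1 → [1]=1  [6]=1
  size 2 → [1,6]=2  [5,6]=1
  size 3 → [1,5,6]=3  [3,5,6]=1  [4,5,6]=1
  size 4 → [0,3,5,6]=1  [1,3,5,6]=4  [1,4,5,6]=4  [2,4,5,6]=1  [3,4,5,6]=2
  size 5 → [0,1,3,5,6]=5  [0,3,4,5,6]=3  [1,2,4,5,6]=5  [1,3,4,5,6]=10  [2,3,4,5,6]=3
  first=0(x) contributes 18
  first=1(c) contributes 6
  first=2(a) contributes 18
|[w]| = 42

42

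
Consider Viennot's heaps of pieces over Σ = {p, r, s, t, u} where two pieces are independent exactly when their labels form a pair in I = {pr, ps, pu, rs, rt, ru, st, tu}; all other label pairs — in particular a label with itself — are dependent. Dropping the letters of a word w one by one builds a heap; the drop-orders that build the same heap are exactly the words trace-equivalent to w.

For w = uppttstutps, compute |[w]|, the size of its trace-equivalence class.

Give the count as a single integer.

330

#0=u has no predecessor
#1=p has no predecessor
#2=p depends on [1:p]
#3=t depends on [2:p]
#4=t depends on [3:t]
#5=s depends on [0:u]
#6=t depends on [4:t]
#7=u depends on [5:s]
#8=t depends on [6:t]
#9=p depends on [8:t]
#10=s depends on [7:u]
sources: [0:u, 1:p]
N(rest) = Σ N(rest − s) over sources s of rest; N(one piece) = 1:
  size 1 → [9]=1  [10]=1
  size 2 → [7,10]=1  [8,9]=1  [9,10]=2
  size 3 → [5,7,10]=1  [6,8,9]=1  [7,9,10]=3  [8,9,10]=3
  size 4 → [0,5,7,10]=1  [4,6,8,9]=1  [5,7,9,10]=4  [6,8,9,10]=4  [7,8,9,10]=6
  size 5 → [0,5,7,9,10]=5  [3,4,6,8,9]=1  [4,6,8,9,10]=5  [5,7,8,9,10]=10  [6,7,8,9,10]=10
  size 6 → [0,5,7,8,9,10]=15  [2,3,4,6,8,9]=1  [3,4,6,8,9,10]=6  [4,6,7,8,9,10]=15  [5,6,7,8,9,10]=20
  size 7 → [0,5,6,7,8,9,10]=35  [1,2,3,4,6,8,9]=1  [2,3,4,6,8,9,10]=7  [3,4,6,7,8,9,10]=21  [4,5,6,7,8,9,10]=35
  size 8 → [0,4,5,6,7,8,9,10]=70  [1,2,3,4,6,8,9,10]=8  [2,3,4,6,7,8,9,10]=28  [3,4,5,6,7,8,9,10]=56
  size 9 → [0,3,4,5,6,7,8,9,10]=126  [1,2,3,4,6,7,8,9,10]=36  [2,3,4,5,6,7,8,9,10]=84
  first=0(u) contributes 120
  first=1(p) contributes 210
|[w]| = 330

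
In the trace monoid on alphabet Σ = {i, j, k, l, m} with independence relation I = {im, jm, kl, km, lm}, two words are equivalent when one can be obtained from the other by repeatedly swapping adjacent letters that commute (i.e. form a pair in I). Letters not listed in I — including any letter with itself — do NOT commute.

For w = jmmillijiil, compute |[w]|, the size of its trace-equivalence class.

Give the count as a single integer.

#0=j has no predecessor
#1=m has no predecessor
#2=m depends on [1:m]
#3=i depends on [0:j]
#4=l depends on [3:i]
#5=l depends on [4:l]
#6=i depends on [5:l]
#7=j depends on [6:i]
#8=i depends on [7:j]
#9=i depends on [8:i]
#10=l depends on [9:i]
sources: [0:j, 1:m]
N(rest) = Σ N(rest − s) over sources s of rest; N(one piece) = 1:
  size 1 → [2]=1  [10]=1
  size 2 → [1,2]=1  [2,10]=2  [9,10]=1
  size 3 → [1,2,10]=3  [2,9,10]=3  [8,9,10]=1
  size 4 → [1,2,9,10]=6  [2,8,9,10]=4  [7,8,9,10]=1
  size 5 → [1,2,8,9,10]=10  [2,7,8,9,10]=5  [6,7,8,9,10]=1
  size 6 → [1,2,7,8,9,10]=15  [2,6,7,8,9,10]=6  [5,6,7,8,9,10]=1
  size 7 → [1,2,6,7,8,9,10]=21  [2,5,6,7,8,9,10]=7  [4,5,6,7,8,9,10]=1
  size 8 → [1,2,5,6,7,8,9,10]=28  [2,4,5,6,7,8,9,10]=8  [3,4,5,6,7,8,9,10]=1
  size 9 → [0,3,4,5,6,7,8,9,10]=1  [1,2,4,5,6,7,8,9,10]=36  [2,3,4,5,6,7,8,9,10]=9
  first=0(j) contributes 45
  first=1(m) contributes 10
|[w]| = 55

55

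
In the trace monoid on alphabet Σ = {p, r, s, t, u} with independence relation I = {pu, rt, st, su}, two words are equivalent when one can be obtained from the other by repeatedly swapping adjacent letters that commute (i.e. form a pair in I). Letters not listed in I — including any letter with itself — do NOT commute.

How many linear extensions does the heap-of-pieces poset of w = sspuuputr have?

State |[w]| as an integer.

piece 0:s — minimal
piece 1:s rests on {0:s}
piece 2:p rests on {1:s}
piece 3:u — minimal
piece 4:u rests on {3:u}
piece 5:p rests on {2:p}
piece 6:u rests on {4:u}
piece 7:t rests on {5:p, 6:u}
piece 8:r rests on {5:p, 6:u}
minimal pieces: {0:s, 3:u}
ways to finish when only these pieces remain (= sum over removing one remaining piece with nothing left below it):
  1 left: {7}→1  {8}→1
  2 left: {7,8}→2
  3 left: {5,7,8}→2  {6,7,8}→2
  4 left: {2,5,7,8}→2  {4,6,7,8}→2  {5,6,7,8}→4
  5 left: {1,2,5,7,8}→2  {2,5,6,7,8}→6  {3,4,6,7,8}→2  {4,5,6,7,8}→6
  6 left: {0,1,2,5,7,8}→2  {1,2,5,6,7,8}→8  {2,4,5,6,7,8}→12  {3,4,5,6,7,8}→8
  7 left: {0,1,2,5,6,7,8}→10  {1,2,4,5,6,7,8}→20  {2,3,4,5,6,7,8}→20
  placing 0:s first → 40 extensions
  placing 3:u first → 30 extensions
total linear extensions = 70

70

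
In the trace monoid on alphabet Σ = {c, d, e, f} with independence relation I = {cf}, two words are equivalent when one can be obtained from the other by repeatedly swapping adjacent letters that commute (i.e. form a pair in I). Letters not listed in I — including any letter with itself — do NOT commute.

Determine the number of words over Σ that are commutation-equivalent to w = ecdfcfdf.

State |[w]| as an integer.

3

#0=e has no predecessor
#1=c depends on [0:e]
#2=d depends on [1:c]
#3=f depends on [2:d]
#4=c depends on [2:d]
#5=f depends on [3:f]
#6=d depends on [4:c, 5:f]
#7=f depends on [6:d]
sources: [0:e]
N(rest) = Σ N(rest − s) over sources s of rest; N(one piece) = 1:
  size 1 → [7]=1
  size 2 → [6,7]=1
  size 3 → [4,6,7]=1  [5,6,7]=1
  size 4 → [3,5,6,7]=1  [4,5,6,7]=2
  size 5 → [3,4,5,6,7]=3
  size 6 → [2,3,4,5,6,7]=3
  first=0(e) contributes 3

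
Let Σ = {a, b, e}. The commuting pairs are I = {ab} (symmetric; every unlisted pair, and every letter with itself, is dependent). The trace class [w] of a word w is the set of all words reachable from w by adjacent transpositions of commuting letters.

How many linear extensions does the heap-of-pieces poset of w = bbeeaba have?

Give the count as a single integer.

#0=b has no predecessor
#1=b depends on [0:b]
#2=e depends on [1:b]
#3=e depends on [2:e]
#4=a depends on [3:e]
#5=b depends on [3:e]
#6=a depends on [4:a]
sources: [0:b]
N(rest) = Σ N(rest − s) over sources s of rest; N(one piece) = 1:
  size 1 → [5]=1  [6]=1
  size 2 → [4,6]=1  [5,6]=2
  size 3 → [4,5,6]=3
  size 4 → [3,4,5,6]=3
  size 5 → [2,3,4,5,6]=3
  first=0(b) contributes 3

3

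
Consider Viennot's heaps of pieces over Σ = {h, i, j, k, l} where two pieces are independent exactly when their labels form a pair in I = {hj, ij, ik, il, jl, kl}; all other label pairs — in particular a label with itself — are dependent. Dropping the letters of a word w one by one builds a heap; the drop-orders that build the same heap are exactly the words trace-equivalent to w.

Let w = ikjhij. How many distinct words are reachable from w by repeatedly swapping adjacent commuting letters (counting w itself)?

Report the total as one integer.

drop 0:i onto floor
drop 1:k onto floor
drop 2:j onto {1:k}
drop 3:h onto {0:i, 1:k}
drop 4:i onto {3:h}
drop 5:j onto {2:j}
ground layer = {0:i, 1:k}
drop-orders for the pieces not yet dropped (sum over which currently-grounded one goes next):
  1 to go: {4} 1  {5} 1
  2 to go: {2,5} 1  {3,4} 1  {4,5} 2
  3 to go: {0,3,4} 1  {2,4,5} 3  {3,4,5} 3
  4 to go: {0,3,4,5} 4  {2,3,4,5} 6
  if 0:i drops first: 6 orders
  if 1:k drops first: 10 orders
heap linearizations: 16

16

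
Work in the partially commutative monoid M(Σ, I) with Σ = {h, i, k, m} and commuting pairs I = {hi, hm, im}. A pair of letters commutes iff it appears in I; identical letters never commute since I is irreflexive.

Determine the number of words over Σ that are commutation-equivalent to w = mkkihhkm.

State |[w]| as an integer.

drop 0:m onto floor
drop 1:k onto {0:m}
drop 2:k onto {1:k}
drop 3:i onto {2:k}
drop 4:h onto {2:k}
drop 5:h onto {4:h}
drop 6:k onto {3:i, 5:h}
drop 7:m onto {6:k}
ground layer = {0:m}
drop-orders for the pieces not yet dropped (sum over which currently-grounded one goes next):
  1 to go: {7} 1
  2 to go: {6,7} 1
  3 to go: {3,6,7} 1  {5,6,7} 1
  4 to go: {3,5,6,7} 2  {4,5,6,7} 1
  5 to go: {3,4,5,6,7} 3
  6 to go: {2,3,4,5,6,7} 3
  if 0:m drops first: 3 orders

3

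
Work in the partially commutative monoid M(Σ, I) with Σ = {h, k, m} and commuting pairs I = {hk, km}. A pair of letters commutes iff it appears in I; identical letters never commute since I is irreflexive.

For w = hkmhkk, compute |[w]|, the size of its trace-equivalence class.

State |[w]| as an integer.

drop 0:h onto floor
drop 1:k onto floor
drop 2:m onto {0:h}
drop 3:h onto {2:m}
drop 4:k onto {1:k}
drop 5:k onto {4:k}
ground layer = {0:h, 1:k}
drop-orders for the pieces not yet dropped (sum over which currently-grounded one goes next):
  1 to go: {3} 1  {5} 1
  2 to go: {2,3} 1  {3,5} 2  {4,5} 1
  3 to go: {0,2,3} 1  {1,4,5} 1  {2,3,5} 3  {3,4,5} 3
  4 to go: {0,2,3,5} 4  {1,3,4,5} 4  {2,3,4,5} 6
  if 0:h drops first: 10 orders
  if 1:k drops first: 10 orders
heap linearizations: 20

20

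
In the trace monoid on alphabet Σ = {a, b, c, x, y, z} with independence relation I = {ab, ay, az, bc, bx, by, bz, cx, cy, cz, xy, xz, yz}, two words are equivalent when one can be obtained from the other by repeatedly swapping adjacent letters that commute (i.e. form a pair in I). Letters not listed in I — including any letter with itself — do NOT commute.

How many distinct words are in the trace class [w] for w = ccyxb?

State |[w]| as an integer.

60

drop 0:c onto floor
drop 1:c onto {0:c}
drop 2:y onto floor
drop 3:x onto floor
drop 4:b onto floor
ground layer = {0:c, 2:y, 3:x, 4:b}
drop-orders for the pieces not yet dropped (sum over which currently-grounded one goes next):
  1 to go: {1} 1  {2} 1  {3} 1  {4} 1
  2 to go: {0,1} 1  {1,2} 2  {1,3} 2  {1,4} 2  {2,3} 2  {2,4} 2  {3,4} 2
  3 to go: {0,1,2} 3  {0,1,3} 3  {0,1,4} 3  {1,2,3} 6  {1,2,4} 6  {1,3,4} 6  {2,3,4} 6
  if 0:c drops first: 24 orders
  if 2:y drops first: 12 orders
  if 3:x drops first: 12 orders
  if 4:b drops first: 12 orders
heap linearizations: 60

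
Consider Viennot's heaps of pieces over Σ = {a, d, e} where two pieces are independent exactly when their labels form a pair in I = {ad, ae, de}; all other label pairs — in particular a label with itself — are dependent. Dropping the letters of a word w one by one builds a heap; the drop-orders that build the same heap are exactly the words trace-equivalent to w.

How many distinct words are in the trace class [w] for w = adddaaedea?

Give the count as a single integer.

3150

0(a) covers ∅
1(d) covers ∅
2(d) covers 1:d
3(d) covers 2:d
4(a) covers 0:a
5(a) covers 4:a
6(e) covers ∅
7(d) covers 3:d
8(e) covers 6:e
9(a) covers 5:a
floor of heap: 0:a, 1:d, 6:e
completions by unplaced set U, small U first (add the entries for U minus each lowest piece of U):
  |U|=1: {7}:1  {8}:1  {9}:1
  |U|=2: {3,7}:1  {5,9}:1  {6,8}:1  {7,8}:2  {7,9}:2  {8,9}:2
  |U|=3: {2,3,7}:1  {3,7,8}:3  {3,7,9}:3  {4,5,9}:1  {5,7,9}:3  {5,8,9}:3  {6,7,8}:3  {6,8,9}:3  {7,8,9}:6
  |U|=4: {0,4,5,9}:1  {1,2,3,7}:1  {2,3,7,8}:4  {2,3,7,9}:4  {3,5,7,9}:6  {3,6,7,8}:6  {3,7,8,9}:12  {4,5,7,9}:4  {4,5,8,9}:4  {5,6,8,9}:6  {5,7,8,9}:12  {6,7,8,9}:12
  |U|=5: {0,4,5,7,9}:5  {0,4,5,8,9}:5  {1,2,3,7,8}:5  {1,2,3,7,9}:5  {2,3,5,7,9}:10  {2,3,6,7,8}:10  {2,3,7,8,9}:20  {3,4,5,7,9}:10  {3,5,7,8,9}:30  {3,6,7,8,9}:30  {4,5,6,8,9}:10  {4,5,7,8,9}:20  {5,6,7,8,9}:30
  |U|=6: {0,3,4,5,7,9}:15  {0,4,5,6,8,9}:15  {0,4,5,7,8,9}:30  {1,2,3,5,7,9}:15  {1,2,3,6,7,8}:15  {1,2,3,7,8,9}:30  {2,3,4,5,7,9}:20  {2,3,5,7,8,9}:60  {2,3,6,7,8,9}:60  {3,4,5,7,8,9}:60  {3,5,6,7,8,9}:90  {4,5,6,7,8,9}:60
  |U|=7: {0,2,3,4,5,7,9}:35  {0,3,4,5,7,8,9}:105  {0,4,5,6,7,8,9}:105  {1,2,3,4,5,7,9}:35  {1,2,3,5,7,8,9}:105  {1,2,3,6,7,8,9}:105  {2,3,4,5,7,8,9}:140  {2,3,5,6,7,8,9}:210  {3,4,5,6,7,8,9}:210
  |U|=8: {0,1,2,3,4,5,7,9}:70  {0,2,3,4,5,7,8,9}:280  {0,3,4,5,6,7,8,9}:420  {1,2,3,4,5,7,8,9}:280  {1,2,3,5,6,7,8,9}:420  {2,3,4,5,6,7,8,9}:560
  start at 0(a): 1260
  start at 1(d): 1260
  start at 6(e): 630
sum over floor = 3150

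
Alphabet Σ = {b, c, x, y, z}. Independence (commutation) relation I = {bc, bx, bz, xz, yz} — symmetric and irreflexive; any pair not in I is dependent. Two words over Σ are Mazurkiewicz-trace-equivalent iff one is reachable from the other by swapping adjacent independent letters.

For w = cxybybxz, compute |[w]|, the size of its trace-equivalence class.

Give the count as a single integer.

0(c) covers ∅
1(x) covers 0:c
2(y) covers 1:x
3(b) covers 2:y
4(y) covers 3:b
5(b) covers 4:y
6(x) covers 4:y
7(z) covers 0:c
floor of heap: 0:c
completions by unplaced set U, small U first (add the entries for U minus each lowest piece of U):
  |U|=1: {5}:1  {6}:1  {7}:1
  |U|=2: {5,6}:2  {5,7}:2  {6,7}:2
  |U|=3: {4,5,6}:2  {5,6,7}:6
  |U|=4: {3,4,5,6}:2  {4,5,6,7}:8
  |U|=5: {2,3,4,5,6}:2  {3,4,5,6,7}:10
  |U|=6: {1,2,3,4,5,6}:2  {2,3,4,5,6,7}:12
  start at 0(c): 14

14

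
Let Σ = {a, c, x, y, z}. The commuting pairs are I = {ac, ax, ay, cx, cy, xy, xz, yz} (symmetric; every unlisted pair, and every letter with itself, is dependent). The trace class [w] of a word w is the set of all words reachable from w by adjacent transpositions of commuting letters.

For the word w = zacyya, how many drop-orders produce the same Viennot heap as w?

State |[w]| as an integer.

45

drop 0:z onto floor
drop 1:a onto {0:z}
drop 2:c onto {0:z}
drop 3:y onto floor
drop 4:y onto {3:y}
drop 5:a onto {1:a}
ground layer = {0:z, 3:y}
drop-orders for the pieces not yet dropped (sum over which currently-grounded one goes next):
  1 to go: {2} 1  {4} 1  {5} 1
  2 to go: {1,5} 1  {2,4} 2  {2,5} 2  {3,4} 1  {4,5} 2
  3 to go: {1,2,5} 3  {1,4,5} 3  {2,3,4} 3  {2,4,5} 6  {3,4,5} 3
  4 to go: {0,1,2,5} 3  {1,2,4,5} 12  {1,3,4,5} 6  {2,3,4,5} 12
  if 0:z drops first: 30 orders
  if 3:y drops first: 15 orders
heap linearizations: 45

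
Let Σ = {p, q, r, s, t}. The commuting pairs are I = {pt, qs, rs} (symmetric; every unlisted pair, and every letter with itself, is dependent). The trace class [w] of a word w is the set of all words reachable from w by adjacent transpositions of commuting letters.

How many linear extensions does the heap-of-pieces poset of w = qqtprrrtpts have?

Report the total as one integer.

piece 0:q — minimal
piece 1:q rests on {0:q}
piece 2:t rests on {1:q}
piece 3:p rests on {1:q}
piece 4:r rests on {2:t, 3:p}
piece 5:r rests on {4:r}
piece 6:r rests on {5:r}
piece 7:t rests on {6:r}
piece 8:p rests on {6:r}
piece 9:t rests on {7:t}
piece 10:s rests on {8:p, 9:t}
minimal pieces: {0:q}
ways to finish when only these pieces remain (= sum over removing one remaining piece with nothing left below it):
  1 left: {10}→1
  2 left: {8,10}→1  {9,10}→1
  3 left: {7,9,10}→1  {8,9,10}→2
  4 left: {7,8,9,10}→3
  5 left: {6,7,8,9,10}→3
  6 left: {5,6,7,8,9,10}→3
  7 left: {4,5,6,7,8,9,10}→3
  8 left: {2,4,5,6,7,8,9,10}→3  {3,4,5,6,7,8,9,10}→3
  9 left: {2,3,4,5,6,7,8,9,10}→6
  placing 0:q first → 6 extensions

6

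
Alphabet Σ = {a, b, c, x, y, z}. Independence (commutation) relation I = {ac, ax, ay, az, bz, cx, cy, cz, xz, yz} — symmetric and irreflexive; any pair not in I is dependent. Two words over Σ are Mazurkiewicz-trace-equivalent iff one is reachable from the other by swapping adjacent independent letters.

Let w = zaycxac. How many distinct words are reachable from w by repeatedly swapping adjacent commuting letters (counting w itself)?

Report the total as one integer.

0(z) covers ∅
1(a) covers ∅
2(y) covers ∅
3(c) covers ∅
4(x) covers 2:y
5(a) covers 1:a
6(c) covers 3:c
floor of heap: 0:z, 1:a, 2:y, 3:c
completions by unplaced set U, small U first (add the entries for U minus each lowest piece of U):
  |U|=1: {0}:1  {4}:1  {5}:1  {6}:1
  |U|=2: {0,4}:2  {0,5}:2  {0,6}:2  {1,5}:1  {2,4}:1  {3,6}:1  {4,5}:2  {4,6}:2  {5,6}:2
  |U|=3: {0,1,5}:3  {0,2,4}:3  {0,3,6}:3  {0,4,5}:6  {0,4,6}:6  {0,5,6}:6  {1,4,5}:3  {1,5,6}:3  {2,4,5}:3  {2,4,6}:3  {3,4,6}:3  {3,5,6}:3  {4,5,6}:6
  |U|=4: {0,1,4,5}:12  {0,1,5,6}:12  {0,2,4,5}:12  {0,2,4,6}:12  {0,3,4,6}:12  {0,3,5,6}:12  {0,4,5,6}:24  {1,2,4,5}:6  {1,3,5,6}:6  {1,4,5,6}:12  {2,3,4,6}:6  {2,4,5,6}:12  {3,4,5,6}:12
  |U|=5: {0,1,2,4,5}:30  {0,1,3,5,6}:30  {0,1,4,5,6}:60  {0,2,3,4,6}:30  {0,2,4,5,6}:60  {0,3,4,5,6}:60  {1,2,4,5,6}:30  {1,3,4,5,6}:30  {2,3,4,5,6}:30
  start at 0(z): 90
  start at 1(a): 180
  start at 2(y): 180
  start at 3(c): 180
sum over floor = 630

630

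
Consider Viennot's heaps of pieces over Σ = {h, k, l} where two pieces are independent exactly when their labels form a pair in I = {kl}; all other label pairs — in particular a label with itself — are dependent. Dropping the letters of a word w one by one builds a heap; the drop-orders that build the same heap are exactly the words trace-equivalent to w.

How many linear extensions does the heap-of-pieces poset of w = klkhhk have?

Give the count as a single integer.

3

piece 0:k — minimal
piece 1:l — minimal
piece 2:k rests on {0:k}
piece 3:h rests on {1:l, 2:k}
piece 4:h rests on {3:h}
piece 5:k rests on {4:h}
minimal pieces: {0:k, 1:l}
ways to finish when only these pieces remain (= sum over removing one remaining piece with nothing left below it):
  1 left: {5}→1
  2 left: {4,5}→1
  3 left: {3,4,5}→1
  4 left: {1,3,4,5}→1  {2,3,4,5}→1
  placing 0:k first → 2 extensions
  placing 1:l first → 1 extensions
total linear extensions = 3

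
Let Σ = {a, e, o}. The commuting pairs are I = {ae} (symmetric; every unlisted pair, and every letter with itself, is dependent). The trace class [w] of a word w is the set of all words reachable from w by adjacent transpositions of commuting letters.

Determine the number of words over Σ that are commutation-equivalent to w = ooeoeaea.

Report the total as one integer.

#0=o has no predecessor
#1=o depends on [0:o]
#2=e depends on [1:o]
#3=o depends on [2:e]
#4=e depends on [3:o]
#5=a depends on [3:o]
#6=e depends on [4:e]
#7=a depends on [5:a]
sources: [0:o]
N(rest) = Σ N(rest − s) over sources s of rest; N(one piece) = 1:
  size 1 → [6]=1  [7]=1
  size 2 → [4,6]=1  [5,7]=1  [6,7]=2
  size 3 → [4,6,7]=3  [5,6,7]=3
  size 4 → [4,5,6,7]=6
  size 5 → [3,4,5,6,7]=6
  size 6 → [2,3,4,5,6,7]=6
  first=0(o) contributes 6

6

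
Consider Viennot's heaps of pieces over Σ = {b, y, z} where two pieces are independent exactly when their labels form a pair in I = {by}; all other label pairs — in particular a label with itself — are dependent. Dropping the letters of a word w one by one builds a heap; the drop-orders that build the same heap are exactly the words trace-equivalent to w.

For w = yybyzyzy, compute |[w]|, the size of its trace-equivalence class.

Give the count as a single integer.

4

piece 0:y — minimal
piece 1:y rests on {0:y}
piece 2:b — minimal
piece 3:y rests on {1:y}
piece 4:z rests on {2:b, 3:y}
piece 5:y rests on {4:z}
piece 6:z rests on {5:y}
piece 7:y rests on {6:z}
minimal pieces: {0:y, 2:b}
ways to finish when only these pieces remain (= sum over removing one remaining piece with nothing left below it):
  1 left: {7}→1
  2 left: {6,7}→1
  3 left: {5,6,7}→1
  4 left: {4,5,6,7}→1
  5 left: {2,4,5,6,7}→1  {3,4,5,6,7}→1
  6 left: {1,3,4,5,6,7}→1  {2,3,4,5,6,7}→2
  placing 0:y first → 3 extensions
  placing 2:b first → 1 extensions
total linear extensions = 4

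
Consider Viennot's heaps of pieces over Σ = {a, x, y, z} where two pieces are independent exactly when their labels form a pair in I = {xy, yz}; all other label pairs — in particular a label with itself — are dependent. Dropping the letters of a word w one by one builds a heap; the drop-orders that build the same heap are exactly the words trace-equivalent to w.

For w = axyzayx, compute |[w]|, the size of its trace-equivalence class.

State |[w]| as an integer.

6

piece 0:a — minimal
piece 1:x rests on {0:a}
piece 2:y rests on {0:a}
piece 3:z rests on {1:x}
piece 4:a rests on {2:y, 3:z}
piece 5:y rests on {4:a}
piece 6:x rests on {4:a}
minimal pieces: {0:a}
ways to finish when only these pieces remain (= sum over removing one remaining piece with nothing left below it):
  1 left: {5}→1  {6}→1
  2 left: {5,6}→2
  3 left: {4,5,6}→2
  4 left: {2,4,5,6}→2  {3,4,5,6}→2
  5 left: {1,3,4,5,6}→2  {2,3,4,5,6}→4
  placing 0:a first → 6 extensions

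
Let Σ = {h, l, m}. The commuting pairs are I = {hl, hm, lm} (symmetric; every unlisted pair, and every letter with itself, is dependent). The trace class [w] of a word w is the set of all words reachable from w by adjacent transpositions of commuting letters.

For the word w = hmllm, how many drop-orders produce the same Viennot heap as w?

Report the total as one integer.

#0=h has no predecessor
#1=m has no predecessor
#2=l has no predecessor
#3=l depends on [2:l]
#4=m depends on [1:m]
sources: [0:h, 1:m, 2:l]
N(rest) = Σ N(rest − s) over sources s of rest; N(one piece) = 1:
  size 1 → [0]=1  [3]=1  [4]=1
  size 2 → [0,3]=2  [0,4]=2  [1,4]=1  [2,3]=1  [3,4]=2
  size 3 → [0,1,4]=3  [0,2,3]=3  [0,3,4]=6  [1,3,4]=3  [2,3,4]=3
  first=0(h) contributes 6
  first=1(m) contributes 12
  first=2(l) contributes 12
|[w]| = 30

30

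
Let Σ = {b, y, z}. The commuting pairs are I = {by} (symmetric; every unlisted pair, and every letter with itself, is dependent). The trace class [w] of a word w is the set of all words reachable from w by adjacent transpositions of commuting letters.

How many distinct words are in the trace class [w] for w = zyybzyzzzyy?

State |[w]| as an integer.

#0=z has no predecessor
#1=y depends on [0:z]
#2=y depends on [1:y]
#3=b depends on [0:z]
#4=z depends on [2:y, 3:b]
#5=y depends on [4:z]
#6=z depends on [5:y]
#7=z depends on [6:z]
#8=z depends on [7:z]
#9=y depends on [8:z]
#10=y depends on [9:y]
sources: [0:z]
N(rest) = Σ N(rest − s) over sources s of rest; N(one piece) = 1:
  size 1 → [10]=1
  size 2 → [9,10]=1
  size 3 → [8,9,10]=1
  size 4 → [7,8,9,10]=1
  size 5 → [6,7,8,9,10]=1
  size 6 → [5,6,7,8,9,10]=1
  size 7 → [4,5,6,7,8,9,10]=1
  size 8 → [2,4,5,6,7,8,9,10]=1  [3,4,5,6,7,8,9,10]=1
  size 9 → [1,2,4,5,6,7,8,9,10]=1  [2,3,4,5,6,7,8,9,10]=2
  first=0(z) contributes 3

3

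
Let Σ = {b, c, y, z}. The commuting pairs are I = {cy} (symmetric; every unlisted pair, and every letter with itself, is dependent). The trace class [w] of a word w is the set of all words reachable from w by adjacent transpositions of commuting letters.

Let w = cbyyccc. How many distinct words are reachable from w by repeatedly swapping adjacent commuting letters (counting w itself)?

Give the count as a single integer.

drop 0:c onto floor
drop 1:b onto {0:c}
drop 2:y onto {1:b}
drop 3:y onto {2:y}
drop 4:c onto {1:b}
drop 5:c onto {4:c}
drop 6:c onto {5:c}
ground layer = {0:c}
drop-orders for the pieces not yet dropped (sum over which currently-grounded one goes next):
  1 to go: {3} 1  {6} 1
  2 to go: {2,3} 1  {3,6} 2  {5,6} 1
  3 to go: {2,3,6} 3  {3,5,6} 3  {4,5,6} 1
  4 to go: {2,3,5,6} 6  {3,4,5,6} 4
  5 to go: {2,3,4,5,6} 10
  if 0:c drops first: 10 orders

10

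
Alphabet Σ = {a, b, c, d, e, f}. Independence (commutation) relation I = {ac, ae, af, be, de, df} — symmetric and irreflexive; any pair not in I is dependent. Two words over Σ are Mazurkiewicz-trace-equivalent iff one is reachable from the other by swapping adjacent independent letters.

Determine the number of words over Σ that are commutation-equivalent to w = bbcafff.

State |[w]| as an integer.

5

drop 0:b onto floor
drop 1:b onto {0:b}
drop 2:c onto {1:b}
drop 3:a onto {1:b}
drop 4:f onto {2:c}
drop 5:f onto {4:f}
drop 6:f onto {5:f}
ground layer = {0:b}
drop-orders for the pieces not yet dropped (sum over which currently-grounded one goes next):
  1 to go: {3} 1  {6} 1
  2 to go: {3,6} 2  {5,6} 1
  3 to go: {3,5,6} 3  {4,5,6} 1
  4 to go: {2,4,5,6} 1  {3,4,5,6} 4
  5 to go: {2,3,4,5,6} 5
  if 0:b drops first: 5 orders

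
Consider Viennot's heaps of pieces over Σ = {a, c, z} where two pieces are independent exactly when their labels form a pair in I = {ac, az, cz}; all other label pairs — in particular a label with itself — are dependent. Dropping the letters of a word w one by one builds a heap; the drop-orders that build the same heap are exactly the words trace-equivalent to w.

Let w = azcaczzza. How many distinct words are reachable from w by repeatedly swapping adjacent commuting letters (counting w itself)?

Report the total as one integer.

1260

0(a) covers ∅
1(z) covers ∅
2(c) covers ∅
3(a) covers 0:a
4(c) covers 2:c
5(z) covers 1:z
6(z) covers 5:z
7(z) covers 6:z
8(a) covers 3:a
floor of heap: 0:a, 1:z, 2:c
completions by unplaced set U, small U first (add the entries for U minus each lowest piece of U):
  |U|=1: {4}:1  {7}:1  {8}:1
  |U|=2: {2,4}:1  {3,8}:1  {4,7}:2  {4,8}:2  {6,7}:1  {7,8}:2
  |U|=3: {0,3,8}:1  {2,4,7}:3  {2,4,8}:3  {3,4,8}:3  {3,7,8}:3  {4,6,7}:3  {4,7,8}:6  {5,6,7}:1  {6,7,8}:3
  |U|=4: {0,3,4,8}:4  {0,3,7,8}:4  {1,5,6,7}:1  {2,3,4,8}:6  {2,4,6,7}:6  {2,4,7,8}:12  {3,4,7,8}:12  {3,6,7,8}:6  {4,5,6,7}:4  {4,6,7,8}:12  {5,6,7,8}:4
  |U|=5: {0,2,3,4,8}:10  {0,3,4,7,8}:20  {0,3,6,7,8}:10  {1,4,5,6,7}:5  {1,5,6,7,8}:5  {2,3,4,7,8}:30  {2,4,5,6,7}:10  {2,4,6,7,8}:30  {3,4,6,7,8}:30  {3,5,6,7,8}:10  {4,5,6,7,8}:20
  |U|=6: {0,2,3,4,7,8}:60  {0,3,4,6,7,8}:60  {0,3,5,6,7,8}:20  {1,2,4,5,6,7}:15  {1,3,5,6,7,8}:15  {1,4,5,6,7,8}:30  {2,3,4,6,7,8}:90  {2,4,5,6,7,8}:60  {3,4,5,6,7,8}:60
  |U|=7: {0,1,3,5,6,7,8}:35  {0,2,3,4,6,7,8}:210  {0,3,4,5,6,7,8}:140  {1,2,4,5,6,7,8}:105  {1,3,4,5,6,7,8}:105  {2,3,4,5,6,7,8}:210
  start at 0(a): 420
  start at 1(z): 560
  start at 2(c): 280
sum over floor = 1260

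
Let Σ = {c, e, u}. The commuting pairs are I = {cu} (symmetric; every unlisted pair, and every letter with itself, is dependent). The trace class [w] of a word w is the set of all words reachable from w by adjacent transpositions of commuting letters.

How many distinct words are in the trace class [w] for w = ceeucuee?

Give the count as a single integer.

3

piece 0:c — minimal
piece 1:e rests on {0:c}
piece 2:e rests on {1:e}
piece 3:u rests on {2:e}
piece 4:c rests on {2:e}
piece 5:u rests on {3:u}
piece 6:e rests on {4:c, 5:u}
piece 7:e rests on {6:e}
minimal pieces: {0:c}
ways to finish when only these pieces remain (= sum over removing one remaining piece with nothing left below it):
  1 left: {7}→1
  2 left: {6,7}→1
  3 left: {4,6,7}→1  {5,6,7}→1
  4 left: {3,5,6,7}→1  {4,5,6,7}→2
  5 left: {3,4,5,6,7}→3
  6 left: {2,3,4,5,6,7}→3
  placing 0:c first → 3 extensions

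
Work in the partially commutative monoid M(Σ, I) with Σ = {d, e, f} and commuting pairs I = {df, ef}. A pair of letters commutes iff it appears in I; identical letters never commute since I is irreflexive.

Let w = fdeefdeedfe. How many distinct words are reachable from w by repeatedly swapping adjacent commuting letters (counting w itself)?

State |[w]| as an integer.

165

#0=f has no predecessor
#1=d has no predecessor
#2=e depends on [1:d]
#3=e depends on [2:e]
#4=f depends on [0:f]
#5=d depends on [3:e]
#6=e depends on [5:d]
#7=e depends on [6:e]
#8=d depends on [7:e]
#9=f depends on [4:f]
#10=e depends on [8:d]
sources: [0:f, 1:d]
N(rest) = Σ N(rest − s) over sources s of rest; N(one piece) = 1:
  size 1 → [9]=1  [10]=1
  size 2 → [4,9]=1  [8,10]=1  [9,10]=2
  size 3 → [0,4,9]=1  [4,9,10]=3  [7,8,10]=1  [8,9,10]=3
  size 4 → [0,4,9,10]=4  [4,8,9,10]=6  [6,7,8,10]=1  [7,8,9,10]=4
  size 5 → [0,4,8,9,10]=10  [4,7,8,9,10]=10  [5,6,7,8,10]=1  [6,7,8,9,10]=5
  size 6 → [0,4,7,8,9,10]=20  [3,5,6,7,8,10]=1  [4,6,7,8,9,10]=15  [5,6,7,8,9,10]=6
  size 7 → [0,4,6,7,8,9,10]=35  [2,3,5,6,7,8,10]=1  [3,5,6,7,8,9,10]=7  [4,5,6,7,8,9,10]=21
  size 8 → [0,4,5,6,7,8,9,10]=56  [1,2,3,5,6,7,8,10]=1  [2,3,5,6,7,8,9,10]=8  [3,4,5,6,7,8,9,10]=28
  size 9 → [0,3,4,5,6,7,8,9,10]=84  [1,2,3,5,6,7,8,9,10]=9  [2,3,4,5,6,7,8,9,10]=36
  first=0(f) contributes 45
  first=1(d) contributes 120
|[w]| = 165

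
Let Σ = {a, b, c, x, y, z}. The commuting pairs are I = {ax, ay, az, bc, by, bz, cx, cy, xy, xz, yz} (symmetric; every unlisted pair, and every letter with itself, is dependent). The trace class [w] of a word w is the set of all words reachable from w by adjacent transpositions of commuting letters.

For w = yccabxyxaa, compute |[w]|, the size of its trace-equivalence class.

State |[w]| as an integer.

drop 0:y onto floor
drop 1:c onto floor
drop 2:c onto {1:c}
drop 3:a onto {2:c}
drop 4:b onto {3:a}
drop 5:x onto {4:b}
drop 6:y onto {0:y}
drop 7:x onto {5:x}
drop 8:a onto {4:b}
drop 9:a onto {8:a}
ground layer = {0:y, 1:c}
drop-orders for the pieces not yet dropped (sum over which currently-grounded one goes next):
  1 to go: {6} 1  {7} 1  {9} 1
  2 to go: {0,6} 1  {5,7} 1  {6,7} 2  {6,9} 2  {7,9} 2  {8,9} 1
  3 to go: {0,6,7} 3  {0,6,9} 3  {5,6,7} 3  {5,7,9} 3  {6,7,9} 6  {6,8,9} 3  {7,8,9} 3
  4 to go: {0,5,6,7} 6  {0,6,7,9} 12  {0,6,8,9} 6  {5,6,7,9} 12  {5,7,8,9} 6  {6,7,8,9} 12
  5 to go: {0,5,6,7,9} 30  {0,6,7,8,9} 30  {4,5,7,8,9} 6  {5,6,7,8,9} 30
  6 to go: {0,5,6,7,8,9} 90  {3,4,5,7,8,9} 6  {4,5,6,7,8,9} 36
  7 to go: {0,4,5,6,7,8,9} 126  {2,3,4,5,7,8,9} 6  {3,4,5,6,7,8,9} 42
  8 to go: {0,3,4,5,6,7,8,9} 168  {1,2,3,4,5,7,8,9} 6  {2,3,4,5,6,7,8,9} 48
  if 0:y drops first: 54 orders
  if 1:c drops first: 216 orders
heap linearizations: 270

270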